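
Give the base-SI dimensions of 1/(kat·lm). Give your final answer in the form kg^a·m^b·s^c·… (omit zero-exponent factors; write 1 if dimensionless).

s·mol⁻¹·cd⁻¹

kat = s⁻¹·mol.
So kat⁻¹ = s·mol⁻¹.
lm = cd.
So lm⁻¹ = cd⁻¹.
Combining: kat⁻¹·lm⁻¹ = (s·mol⁻¹) · cd⁻¹ = s·mol⁻¹·cd⁻¹.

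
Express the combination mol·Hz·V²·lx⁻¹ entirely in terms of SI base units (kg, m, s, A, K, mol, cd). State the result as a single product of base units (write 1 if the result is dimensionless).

Hz = 1/s = s⁻¹ (frequency is cycles per second).
V = W/A (potential = power per current),
    = kg·m²·s⁻³·A⁻¹.
So V² = kg²·m⁴·s⁻⁶·A⁻².
lx = lm/m² (illuminance = luminous flux per area),
    = m⁻²·cd.
So lx⁻¹ = m²·cd⁻¹.
Combining: mol·Hz·V²·lx⁻¹ = mol · s⁻¹ · (kg²·m⁴·s⁻⁶·A⁻²) · (m²·cd⁻¹) = kg²·m⁶·s⁻⁷·A⁻²·mol·cd⁻¹.

kg²·m⁶·s⁻⁷·A⁻²·mol·cd⁻¹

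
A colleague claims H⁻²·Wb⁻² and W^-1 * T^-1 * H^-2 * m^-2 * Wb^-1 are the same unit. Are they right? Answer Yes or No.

No

Left side:
  H = kg·m²·s⁻²·A⁻².
  So H⁻² = kg⁻²·m⁻⁴·s⁴·A⁴.
  Wb = kg·m²·s⁻²·A⁻¹.
  So Wb⁻² = kg⁻²·m⁻⁴·s⁴·A².
  Combining: H⁻²·Wb⁻² = (kg⁻²·m⁻⁴·s⁴·A⁴) · (kg⁻²·m⁻⁴·s⁴·A²) = kg⁻⁴·m⁻⁸·s⁸·A⁶.
Right side:
  W = kg·m²·s⁻³.
  So W⁻¹ = kg⁻¹·m⁻²·s³.
  T = kg·s⁻²·A⁻¹.
  So T⁻¹ = kg⁻¹·s²·A.
  H = kg·m²·s⁻²·A⁻².
  So H⁻² = kg⁻²·m⁻⁴·s⁴·A⁴.
  Wb = kg·m²·s⁻²·A⁻¹.
  So Wb⁻¹ = kg⁻¹·m⁻²·s²·A.
  Combining: W⁻¹·T⁻¹·H⁻²·m⁻²·Wb⁻¹ = (kg⁻¹·m⁻²·s³) · (kg⁻¹·s²·A) · (kg⁻²·m⁻⁴·s⁴·A⁴) · m⁻² · (kg⁻¹·m⁻²·s²·A) = kg⁻⁵·m⁻¹⁰·s¹¹·A⁶.
Left is kg⁻⁴·m⁻⁸·s⁸·A⁶; right is kg⁻⁵·m⁻¹⁰·s¹¹·A⁶ — different.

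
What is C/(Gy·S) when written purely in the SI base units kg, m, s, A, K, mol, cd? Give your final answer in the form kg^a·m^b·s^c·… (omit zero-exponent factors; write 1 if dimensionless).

kg·A⁻¹

Gy = m²·s⁻².
So Gy⁻¹ = m⁻²·s².
C = s·A.
S = kg⁻¹·m⁻²·s³·A².
So S⁻¹ = kg·m²·s⁻³·A⁻².
Combining: Gy⁻¹·C·S⁻¹ = (m⁻²·s²) · (s·A) · (kg·m²·s⁻³·A⁻²) = kg·A⁻¹.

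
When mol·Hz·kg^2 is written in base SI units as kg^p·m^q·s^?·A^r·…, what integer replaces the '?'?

-1

Hz = 1/s = s⁻¹ (frequency is cycles per second).
Combining: mol·Hz·kg² = mol · s⁻¹ · kg² = kg²·s⁻¹·mol.
The exponent of s is -1.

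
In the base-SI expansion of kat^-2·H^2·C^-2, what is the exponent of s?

kat = s⁻¹·mol.
So kat⁻² = s²·mol⁻².
H = kg·m²·s⁻²·A⁻².
So H² = kg²·m⁴·s⁻⁴·A⁻⁴.
C = s·A.
So C⁻² = s⁻²·A⁻².
Combining: kat⁻²·H²·C⁻² = (s²·mol⁻²) · (kg²·m⁴·s⁻⁴·A⁻⁴) · (s⁻²·A⁻²) = kg²·m⁴·s⁻⁴·A⁻⁶·mol⁻².
The exponent of s is -4.

-4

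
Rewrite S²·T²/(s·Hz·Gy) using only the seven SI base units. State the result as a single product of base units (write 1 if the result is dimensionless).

m⁻⁶·s⁴·A²

S = kg⁻¹·m⁻²·s³·A².
So S² = kg⁻²·m⁻⁴·s⁶·A⁴.
Hz = s⁻¹.
So Hz⁻¹ = s.
T = kg·s⁻²·A⁻¹.
So T² = kg²·s⁻⁴·A⁻².
Gy = m²·s⁻².
So Gy⁻¹ = m⁻²·s².
Combining: s⁻¹·S²·Hz⁻¹·T²·Gy⁻¹ = s⁻¹ · (kg⁻²·m⁻⁴·s⁶·A⁴) · s · (kg²·s⁻⁴·A⁻²) · (m⁻²·s²) = m⁻⁶·s⁴·A².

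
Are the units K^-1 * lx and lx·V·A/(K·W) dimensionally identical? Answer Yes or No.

Yes

Left side:
  lx = lm/m² (illuminance = luminous flux per area),
      = m⁻²·cd.
  Combining: K⁻¹·lx = K⁻¹ · (m⁻²·cd) = m⁻²·K⁻¹·cd.
Right side:
  lx = lm/m² (illuminance = luminous flux per area),
      = m⁻²·cd.
  V = W/A (potential = power per current),
      = kg·m²·s⁻³·A⁻¹.
  W = J/s (power = energy per time),
      = kg·m²·s⁻³.
  So W⁻¹ = kg⁻¹·m⁻²·s³.
  Combining: K⁻¹·lx·V·W⁻¹·A = K⁻¹ · (m⁻²·cd) · (kg·m²·s⁻³·A⁻¹) · (kg⁻¹·m⁻²·s³) · A = m⁻²·K⁻¹·cd.
Both reduce to m⁻²·K⁻¹·cd.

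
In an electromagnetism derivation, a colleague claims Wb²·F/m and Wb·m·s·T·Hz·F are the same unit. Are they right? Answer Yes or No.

Left side:
  Wb = kg·m²·s⁻²·A⁻¹.
  So Wb² = kg²·m⁴·s⁻⁴·A⁻².
  F = kg⁻¹·m⁻²·s⁴·A².
  Combining: m⁻¹·Wb²·F = m⁻¹ · (kg²·m⁴·s⁻⁴·A⁻²) · (kg⁻¹·m⁻²·s⁴·A²) = kg·m.
Right side:
  Wb = V·s (flux: a volt is a weber per second),
      = kg·m²·s⁻²·A⁻¹.
  T = Wb/m² (flux density = flux per area),
      = kg·s⁻²·A⁻¹.
  Hz = 1/s = s⁻¹ (frequency is cycles per second).
  F = C/V (capacitance = charge per voltage),
      = A·s/(kg·m²·s⁻³·A⁻¹) (substituting C and V),
      = kg⁻¹·m⁻²·s⁴·A².
  Combining: Wb·m·s·T·Hz·F = (kg·m²·s⁻²·A⁻¹) · m · s · (kg·s⁻²·A⁻¹) · s⁻¹ · (kg⁻¹·m⁻²·s⁴·A²) = kg·m.
Both reduce to kg·m.

Yes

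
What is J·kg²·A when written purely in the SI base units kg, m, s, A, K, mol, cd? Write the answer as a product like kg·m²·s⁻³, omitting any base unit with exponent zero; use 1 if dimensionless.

kg³·m²·s⁻²·A

J = N·m (work = force × distance),
    = kg·m²·s⁻².
Combining: J·kg²·A = (kg·m²·s⁻²) · kg² · A = kg³·m²·s⁻²·A.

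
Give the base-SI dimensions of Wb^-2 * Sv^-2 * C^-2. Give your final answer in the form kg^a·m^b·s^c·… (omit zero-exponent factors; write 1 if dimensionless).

Wb = V·s (flux: a volt is a weber per second),
    = kg·m²·s⁻²·A⁻¹.
So Wb⁻² = kg⁻²·m⁻⁴·s⁴·A².
Sv = J/kg (equivalent dose = energy per mass),
    = m²·s⁻².
So Sv⁻² = m⁻⁴·s⁴.
C = A·s = s·A (charge = current × time).
So C⁻² = s⁻²·A⁻².
Combining: Wb⁻²·Sv⁻²·C⁻² = (kg⁻²·m⁻⁴·s⁴·A²) · (m⁻⁴·s⁴) · (s⁻²·A⁻²) = kg⁻²·m⁻⁸·s⁶.

kg⁻²·m⁻⁸·s⁶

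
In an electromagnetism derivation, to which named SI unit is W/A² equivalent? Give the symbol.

W = kg·m²·s⁻³.
Combining: W·A⁻² = (kg·m²·s⁻³) · A⁻² = kg·m²·s⁻³·A⁻².
kg·m²·s⁻³·A⁻² is the base-SI form of the ohm.

Ω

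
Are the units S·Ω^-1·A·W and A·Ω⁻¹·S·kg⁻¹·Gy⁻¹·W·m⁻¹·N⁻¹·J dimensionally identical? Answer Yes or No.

No

Left side:
  S = 1/Ω (conductance is reciprocal resistance),
      = kg⁻¹·m⁻²·s³·A².
  Ω = V/A (resistance = voltage per current),
      = kg·m²·s⁻³·A⁻².
  So Ω⁻¹ = kg⁻¹·m⁻²·s³·A².
  W = J/s (power = energy per time),
      = kg·m²·s⁻³.
  Combining: S·Ω⁻¹·A·W = (kg⁻¹·m⁻²·s³·A²) · (kg⁻¹·m⁻²·s³·A²) · A · (kg·m²·s⁻³) = kg⁻¹·m⁻²·s³·A⁵.
Right side:
  Ω = kg·m²·s⁻³·A⁻².
  So Ω⁻¹ = kg⁻¹·m⁻²·s³·A².
  S = kg⁻¹·m⁻²·s³·A².
  Gy = m²·s⁻².
  So Gy⁻¹ = m⁻²·s².
  W = kg·m²·s⁻³.
  N = kg·m·s⁻².
  So N⁻¹ = kg⁻¹·m⁻¹·s².
  J = kg·m²·s⁻².
  Combining: A·Ω⁻¹·S·kg⁻¹·Gy⁻¹·W·m⁻¹·N⁻¹·J = A · (kg⁻¹·m⁻²·s³·A²) · (kg⁻¹·m⁻²·s³·A²) · kg⁻¹ · (m⁻²·s²) · (kg·m²·s⁻³) · m⁻¹ · (kg⁻¹·m⁻¹·s²) · (kg·m²·s⁻²) = kg⁻²·m⁻⁴·s⁵·A⁵.
Left is kg⁻¹·m⁻²·s³·A⁵; right is kg⁻²·m⁻⁴·s⁵·A⁵ — different.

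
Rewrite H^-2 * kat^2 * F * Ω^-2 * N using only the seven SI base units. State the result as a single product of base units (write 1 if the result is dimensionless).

H = Wb/A (inductance = flux per current),
    = kg·m²·s⁻²·A⁻².
So H⁻² = kg⁻²·m⁻⁴·s⁴·A⁴.
kat = mol/s = s⁻¹·mol (catalytic activity).
So kat² = s⁻²·mol².
F = C/V (capacitance = charge per voltage),
    = A·s/(kg·m²·s⁻³·A⁻¹) (substituting C and V),
    = kg⁻¹·m⁻²·s⁴·A².
Ω = V/A (resistance = voltage per current),
    = kg·m²·s⁻³·A⁻².
So Ω⁻² = kg⁻²·m⁻⁴·s⁶·A⁴.
N = kg·m/s² = kg·m·s⁻² (force = mass × acceleration).
Combining: H⁻²·kat²·F·Ω⁻²·N = (kg⁻²·m⁻⁴·s⁴·A⁴) · (s⁻²·mol²) · (kg⁻¹·m⁻²·s⁴·A²) · (kg⁻²·m⁻⁴·s⁶·A⁴) · (kg·m·s⁻²) = kg⁻⁴·m⁻⁹·s¹⁰·A¹⁰·mol².

kg⁻⁴·m⁻⁹·s¹⁰·A¹⁰·mol²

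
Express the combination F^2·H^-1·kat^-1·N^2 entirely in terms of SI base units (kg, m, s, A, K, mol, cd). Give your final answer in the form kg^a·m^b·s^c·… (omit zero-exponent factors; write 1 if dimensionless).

kg⁻¹·m⁻⁴·s⁷·A⁶·mol⁻¹

F = C/V (capacitance = charge per voltage),
    = A·s/(kg·m²·s⁻³·A⁻¹) (substituting C and V),
    = kg⁻¹·m⁻²·s⁴·A².
So F² = kg⁻²·m⁻⁴·s⁸·A⁴.
H = Wb/A (inductance = flux per current),
    = kg·m²·s⁻²·A⁻².
So H⁻¹ = kg⁻¹·m⁻²·s²·A².
kat = mol/s = s⁻¹·mol (catalytic activity).
So kat⁻¹ = s·mol⁻¹.
N = kg·m/s² = kg·m·s⁻² (force = mass × acceleration).
So N² = kg²·m²·s⁻⁴.
Combining: F²·H⁻¹·kat⁻¹·N² = (kg⁻²·m⁻⁴·s⁸·A⁴) · (kg⁻¹·m⁻²·s²·A²) · (s·mol⁻¹) · (kg²·m²·s⁻⁴) = kg⁻¹·m⁻⁴·s⁷·A⁶·mol⁻¹.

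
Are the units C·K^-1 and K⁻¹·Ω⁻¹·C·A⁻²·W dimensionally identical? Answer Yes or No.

Yes

Left side:
  C = s·A.
  Combining: C·K⁻¹ = (s·A) · K⁻¹ = s·A·K⁻¹.
Right side:
  Ω = kg·m²·s⁻³·A⁻².
  So Ω⁻¹ = kg⁻¹·m⁻²·s³·A².
  C = s·A.
  W = kg·m²·s⁻³.
  Combining: K⁻¹·Ω⁻¹·C·A⁻²·W = K⁻¹ · (kg⁻¹·m⁻²·s³·A²) · (s·A) · A⁻² · (kg·m²·s⁻³) = s·A·K⁻¹.
Both reduce to s·A·K⁻¹.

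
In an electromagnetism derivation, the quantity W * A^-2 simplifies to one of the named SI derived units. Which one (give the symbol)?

Ω

W = kg·m²·s⁻³.
Combining: W·A⁻² = (kg·m²·s⁻³) · A⁻² = kg·m²·s⁻³·A⁻².
kg·m²·s⁻³·A⁻² is the base-SI form of the ohm.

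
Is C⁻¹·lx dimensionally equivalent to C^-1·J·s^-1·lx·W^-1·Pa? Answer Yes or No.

Left side:
  C = s·A.
  So C⁻¹ = s⁻¹·A⁻¹.
  lx = m⁻²·cd.
  Combining: C⁻¹·lx = (s⁻¹·A⁻¹) · (m⁻²·cd) = m⁻²·s⁻¹·A⁻¹·cd.
Right side:
  C = A·s = s·A (charge = current × time).
  So C⁻¹ = s⁻¹·A⁻¹.
  J = N·m (work = force × distance),
      = kg·m²·s⁻².
  lx = lm/m² (illuminance = luminous flux per area),
      = m⁻²·cd.
  W = J/s (power = energy per time),
      = kg·m²·s⁻³.
  So W⁻¹ = kg⁻¹·m⁻²·s³.
  Pa = N/m² (pressure = force per area),
      = kg·m⁻¹·s⁻².
  Combining: C⁻¹·J·s⁻¹·lx·W⁻¹·Pa = (s⁻¹·A⁻¹) · (kg·m²·s⁻²) · s⁻¹ · (m⁻²·cd) · (kg⁻¹·m⁻²·s³) · (kg·m⁻¹·s⁻²) = kg·m⁻³·s⁻³·A⁻¹·cd.
Left is m⁻²·s⁻¹·A⁻¹·cd; right is kg·m⁻³·s⁻³·A⁻¹·cd — different.

No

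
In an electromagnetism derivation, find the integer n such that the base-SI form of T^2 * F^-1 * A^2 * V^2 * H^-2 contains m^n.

T = Wb/m² (flux density = flux per area),
    = kg·s⁻²·A⁻¹.
So T² = kg²·s⁻⁴·A⁻².
F = C/V (capacitance = charge per voltage),
    = A·s/(kg·m²·s⁻³·A⁻¹) (substituting C and V),
    = kg⁻¹·m⁻²·s⁴·A².
So F⁻¹ = kg·m²·s⁻⁴·A⁻².
V = W/A (potential = power per current),
    = kg·m²·s⁻³·A⁻¹.
So V² = kg²·m⁴·s⁻⁶·A⁻².
H = Wb/A (inductance = flux per current),
    = kg·m²·s⁻²·A⁻².
So H⁻² = kg⁻²·m⁻⁴·s⁴·A⁴.
Combining: T²·F⁻¹·A²·V²·H⁻² = (kg²·s⁻⁴·A⁻²) · (kg·m²·s⁻⁴·A⁻²) · A² · (kg²·m⁴·s⁻⁶·A⁻²) · (kg⁻²·m⁻⁴·s⁴·A⁴) = kg³·m²·s⁻¹⁰.
The exponent of m is 2.

2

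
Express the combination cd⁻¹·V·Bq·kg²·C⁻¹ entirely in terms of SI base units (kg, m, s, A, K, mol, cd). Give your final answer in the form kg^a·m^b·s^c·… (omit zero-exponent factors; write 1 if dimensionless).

kg³·m²·s⁻⁵·A⁻²·cd⁻¹

V = kg·m²·s⁻³·A⁻¹.
Bq = s⁻¹.
C = s·A.
So C⁻¹ = s⁻¹·A⁻¹.
Combining: cd⁻¹·V·Bq·kg²·C⁻¹ = cd⁻¹ · (kg·m²·s⁻³·A⁻¹) · s⁻¹ · kg² · (s⁻¹·A⁻¹) = kg³·m²·s⁻⁵·A⁻²·cd⁻¹.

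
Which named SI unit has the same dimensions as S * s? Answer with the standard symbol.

S = 1/Ω (conductance is reciprocal resistance),
    = kg⁻¹·m⁻²·s³·A².
Combining: S·s = (kg⁻¹·m⁻²·s³·A²) · s = kg⁻¹·m⁻²·s⁴·A².
kg⁻¹·m⁻²·s⁴·A² is the base-SI form of the farad.

F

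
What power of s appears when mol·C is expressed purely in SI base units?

C = s·A.
Combining: mol·C = mol · (s·A) = s·A·mol.
The exponent of s is 1.

1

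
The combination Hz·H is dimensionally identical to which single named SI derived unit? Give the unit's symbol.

Ω

Hz = s⁻¹.
H = kg·m²·s⁻²·A⁻².
Combining: Hz·H = s⁻¹ · (kg·m²·s⁻²·A⁻²) = kg·m²·s⁻³·A⁻².
kg·m²·s⁻³·A⁻² is the base-SI form of the ohm.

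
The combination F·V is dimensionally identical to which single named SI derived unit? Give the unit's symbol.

C

F = kg⁻¹·m⁻²·s⁴·A².
V = kg·m²·s⁻³·A⁻¹.
Combining: F·V = (kg⁻¹·m⁻²·s⁴·A²) · (kg·m²·s⁻³·A⁻¹) = s·A.
s·A is the base-SI form of the coulomb.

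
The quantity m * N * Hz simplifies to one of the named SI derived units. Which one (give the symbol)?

W

N = kg·m/s² = kg·m·s⁻² (force = mass × acceleration).
Hz = 1/s = s⁻¹ (frequency is cycles per second).
Combining: m·N·Hz = m · (kg·m·s⁻²) · s⁻¹ = kg·m²·s⁻³.
kg·m²·s⁻³ is the base-SI form of the watt.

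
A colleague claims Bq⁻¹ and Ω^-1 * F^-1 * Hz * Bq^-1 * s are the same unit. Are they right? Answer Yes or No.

No

Left side:
  Bq = s⁻¹.
  So Bq⁻¹ = s.
Right side:
  Ω = V/A (resistance = voltage per current),
      = kg·m²·s⁻³·A⁻².
  So Ω⁻¹ = kg⁻¹·m⁻²·s³·A².
  F = C/V (capacitance = charge per voltage),
      = A·s/(kg·m²·s⁻³·A⁻¹) (substituting C and V),
      = kg⁻¹·m⁻²·s⁴·A².
  So F⁻¹ = kg·m²·s⁻⁴·A⁻².
  Hz = 1/s = s⁻¹ (frequency is cycles per second).
  Bq = 1/s = s⁻¹ (activity is decays per second).
  So Bq⁻¹ = s.
  Combining: Ω⁻¹·F⁻¹·Hz·Bq⁻¹·s = (kg⁻¹·m⁻²·s³·A²) · (kg·m²·s⁻⁴·A⁻²) · s⁻¹ · s · s = 1.
Left is s; right is 1 — different.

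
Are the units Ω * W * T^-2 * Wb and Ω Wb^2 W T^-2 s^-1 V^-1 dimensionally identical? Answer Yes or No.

Left side:
  Ω = kg·m²·s⁻³·A⁻².
  W = kg·m²·s⁻³.
  T = kg·s⁻²·A⁻¹.
  So T⁻² = kg⁻²·s⁴·A².
  Wb = kg·m²·s⁻²·A⁻¹.
  Combining: Ω·W·T⁻²·Wb = (kg·m²·s⁻³·A⁻²) · (kg·m²·s⁻³) · (kg⁻²·s⁴·A²) · (kg·m²·s⁻²·A⁻¹) = kg·m⁶·s⁻⁴·A⁻¹.
Right side:
  Ω = kg·m²·s⁻³·A⁻².
  Wb = kg·m²·s⁻²·A⁻¹.
  So Wb² = kg²·m⁴·s⁻⁴·A⁻².
  W = kg·m²·s⁻³.
  T = kg·s⁻²·A⁻¹.
  So T⁻² = kg⁻²·s⁴·A².
  V = kg·m²·s⁻³·A⁻¹.
  So V⁻¹ = kg⁻¹·m⁻²·s³·A.
  Combining: Ω·Wb²·W·T⁻²·s⁻¹·V⁻¹ = (kg·m²·s⁻³·A⁻²) · (kg²·m⁴·s⁻⁴·A⁻²) · (kg·m²·s⁻³) · (kg⁻²·s⁴·A²) · s⁻¹ · (kg⁻¹·m⁻²·s³·A) = kg·m⁶·s⁻⁴·A⁻¹.
Both reduce to kg·m⁶·s⁻⁴·A⁻¹.

Yes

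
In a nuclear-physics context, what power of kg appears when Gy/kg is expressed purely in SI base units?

-1

Gy = J/kg (absorbed dose = energy per mass),
    = m²·s⁻².
Combining: kg⁻¹·Gy = kg⁻¹ · (m²·s⁻²) = kg⁻¹·m²·s⁻².
The exponent of kg is -1.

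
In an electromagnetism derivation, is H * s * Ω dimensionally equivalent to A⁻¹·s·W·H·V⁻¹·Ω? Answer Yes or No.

Yes

Left side:
  H = kg·m²·s⁻²·A⁻².
  Ω = kg·m²·s⁻³·A⁻².
  Combining: H·s·Ω = (kg·m²·s⁻²·A⁻²) · s · (kg·m²·s⁻³·A⁻²) = kg²·m⁴·s⁻⁴·A⁻⁴.
Right side:
  W = J/s (power = energy per time),
      = kg·m²·s⁻³.
  H = Wb/A (inductance = flux per current),
      = kg·m²·s⁻²·A⁻².
  V = W/A (potential = power per current),
      = kg·m²·s⁻³·A⁻¹.
  So V⁻¹ = kg⁻¹·m⁻²·s³·A.
  Ω = V/A (resistance = voltage per current),
      = kg·m²·s⁻³·A⁻².
  Combining: A⁻¹·s·W·H·V⁻¹·Ω = A⁻¹ · s · (kg·m²·s⁻³) · (kg·m²·s⁻²·A⁻²) · (kg⁻¹·m⁻²·s³·A) · (kg·m²·s⁻³·A⁻²) = kg²·m⁴·s⁻⁴·A⁻⁴.
Both reduce to kg²·m⁴·s⁻⁴·A⁻⁴.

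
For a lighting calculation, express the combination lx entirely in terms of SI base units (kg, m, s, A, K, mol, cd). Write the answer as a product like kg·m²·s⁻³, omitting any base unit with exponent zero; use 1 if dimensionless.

m⁻²·cd

lx = lm/m² (illuminance = luminous flux per area),
    = m⁻²·cd.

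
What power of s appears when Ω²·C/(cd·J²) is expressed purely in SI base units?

J = kg·m²·s⁻².
So J⁻² = kg⁻²·m⁻⁴·s⁴.
Ω = kg·m²·s⁻³·A⁻².
So Ω² = kg²·m⁴·s⁻⁶·A⁻⁴.
C = s·A.
Combining: cd⁻¹·J⁻²·Ω²·C = cd⁻¹ · (kg⁻²·m⁻⁴·s⁴) · (kg²·m⁴·s⁻⁶·A⁻⁴) · (s·A) = s⁻¹·A⁻³·cd⁻¹.
The exponent of s is -1.

-1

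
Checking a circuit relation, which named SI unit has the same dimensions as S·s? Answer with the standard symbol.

F

S = kg⁻¹·m⁻²·s³·A².
Combining: S·s = (kg⁻¹·m⁻²·s³·A²) · s = kg⁻¹·m⁻²·s⁴·A².
kg⁻¹·m⁻²·s⁴·A² is the base-SI form of the farad.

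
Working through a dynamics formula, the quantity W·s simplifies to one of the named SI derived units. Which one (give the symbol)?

W = J/s (power = energy per time),
    = kg·m²·s⁻³.
Combining: W·s = (kg·m²·s⁻³) · s = kg·m²·s⁻².
kg·m²·s⁻² is the base-SI form of the joule.

J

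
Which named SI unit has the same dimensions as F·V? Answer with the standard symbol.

F = C/V (capacitance = charge per voltage),
    = A·s/(kg·m²·s⁻³·A⁻¹) (substituting C and V),
    = kg⁻¹·m⁻²·s⁴·A².
V = W/A (potential = power per current),
    = kg·m²·s⁻³·A⁻¹.
Combining: F·V = (kg⁻¹·m⁻²·s⁴·A²) · (kg·m²·s⁻³·A⁻¹) = s·A.
s·A is the base-SI form of the coulomb.

C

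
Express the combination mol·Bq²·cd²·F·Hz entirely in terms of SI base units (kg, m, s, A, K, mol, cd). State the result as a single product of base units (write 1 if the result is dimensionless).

kg⁻¹·m⁻²·s·A²·mol·cd²

Bq = 1/s = s⁻¹ (activity is decays per second).
So Bq² = s⁻².
F = C/V (capacitance = charge per voltage),
    = A·s/(kg·m²·s⁻³·A⁻¹) (substituting C and V),
    = kg⁻¹·m⁻²·s⁴·A².
Hz = 1/s = s⁻¹ (frequency is cycles per second).
Combining: mol·Bq²·cd²·F·Hz = mol · s⁻² · cd² · (kg⁻¹·m⁻²·s⁴·A²) · s⁻¹ = kg⁻¹·m⁻²·s·A²·mol·cd².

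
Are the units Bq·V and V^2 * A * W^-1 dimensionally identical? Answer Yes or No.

Left side:
  Bq = 1/s = s⁻¹ (activity is decays per second).
  V = W/A (potential = power per current),
      = kg·m²·s⁻³·A⁻¹.
  Combining: Bq·V = s⁻¹ · (kg·m²·s⁻³·A⁻¹) = kg·m²·s⁻⁴·A⁻¹.
Right side:
  V = W/A (potential = power per current),
      = kg·m²·s⁻³·A⁻¹.
  So V² = kg²·m⁴·s⁻⁶·A⁻².
  W = J/s (power = energy per time),
      = kg·m²·s⁻³.
  So W⁻¹ = kg⁻¹·m⁻²·s³.
  Combining: V²·A·W⁻¹ = (kg²·m⁴·s⁻⁶·A⁻²) · A · (kg⁻¹·m⁻²·s³) = kg·m²·s⁻³·A⁻¹.
Left is kg·m²·s⁻⁴·A⁻¹; right is kg·m²·s⁻³·A⁻¹ — different.

No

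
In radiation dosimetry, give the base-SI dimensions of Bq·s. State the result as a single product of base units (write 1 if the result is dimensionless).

Bq = 1/s = s⁻¹ (activity is decays per second).
Combining: Bq·s = s⁻¹ · s = 1.

1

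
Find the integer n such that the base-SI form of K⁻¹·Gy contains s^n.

-2

Gy = J/kg (absorbed dose = energy per mass),
    = m²·s⁻².
Combining: K⁻¹·Gy = K⁻¹ · (m²·s⁻²) = m²·s⁻²·K⁻¹.
The exponent of s is -2.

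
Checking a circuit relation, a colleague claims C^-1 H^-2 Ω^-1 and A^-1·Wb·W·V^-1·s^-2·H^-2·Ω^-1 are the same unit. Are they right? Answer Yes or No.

Left side:
  C = A·s = s·A (charge = current × time).
  So C⁻¹ = s⁻¹·A⁻¹.
  H = Wb/A (inductance = flux per current),
      = kg·m²·s⁻²·A⁻².
  So H⁻² = kg⁻²·m⁻⁴·s⁴·A⁴.
  Ω = V/A (resistance = voltage per current),
      = kg·m²·s⁻³·A⁻².
  So Ω⁻¹ = kg⁻¹·m⁻²·s³·A².
  Combining: C⁻¹·H⁻²·Ω⁻¹ = (s⁻¹·A⁻¹) · (kg⁻²·m⁻⁴·s⁴·A⁴) · (kg⁻¹·m⁻²·s³·A²) = kg⁻³·m⁻⁶·s⁶·A⁵.
Right side:
  Wb = kg·m²·s⁻²·A⁻¹.
  W = kg·m²·s⁻³.
  V = kg·m²·s⁻³·A⁻¹.
  So V⁻¹ = kg⁻¹·m⁻²·s³·A.
  H = kg·m²·s⁻²·A⁻².
  So H⁻² = kg⁻²·m⁻⁴·s⁴·A⁴.
  Ω = kg·m²·s⁻³·A⁻².
  So Ω⁻¹ = kg⁻¹·m⁻²·s³·A².
  Combining: A⁻¹·Wb·W·V⁻¹·s⁻²·H⁻²·Ω⁻¹ = A⁻¹ · (kg·m²·s⁻²·A⁻¹) · (kg·m²·s⁻³) · (kg⁻¹·m⁻²·s³·A) · s⁻² · (kg⁻²·m⁻⁴·s⁴·A⁴) · (kg⁻¹·m⁻²·s³·A²) = kg⁻²·m⁻⁴·s³·A⁵.
Left is kg⁻³·m⁻⁶·s⁶·A⁵; right is kg⁻²·m⁻⁴·s³·A⁵ — different.

No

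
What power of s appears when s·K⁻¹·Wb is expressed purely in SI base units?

Wb = kg·m²·s⁻²·A⁻¹.
Combining: s·K⁻¹·Wb = s · K⁻¹ · (kg·m²·s⁻²·A⁻¹) = kg·m²·s⁻¹·A⁻¹·K⁻¹.
The exponent of s is -1.

-1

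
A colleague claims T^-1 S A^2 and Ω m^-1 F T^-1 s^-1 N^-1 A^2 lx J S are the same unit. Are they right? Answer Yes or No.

No

Left side:
  T = Wb/m² (flux density = flux per area),
      = kg·s⁻²·A⁻¹.
  So T⁻¹ = kg⁻¹·s²·A.
  S = 1/Ω (conductance is reciprocal resistance),
      = kg⁻¹·m⁻²·s³·A².
  Combining: T⁻¹·S·A² = (kg⁻¹·s²·A) · (kg⁻¹·m⁻²·s³·A²) · A² = kg⁻²·m⁻²·s⁵·A⁵.
Right side:
  Ω = V/A (resistance = voltage per current),
      = kg·m²·s⁻³·A⁻².
  F = C/V (capacitance = charge per voltage),
      = A·s/(kg·m²·s⁻³·A⁻¹) (substituting C and V),
      = kg⁻¹·m⁻²·s⁴·A².
  T = Wb/m² (flux density = flux per area),
      = kg·s⁻²·A⁻¹.
  So T⁻¹ = kg⁻¹·s²·A.
  N = kg·m/s² = kg·m·s⁻² (force = mass × acceleration).
  So N⁻¹ = kg⁻¹·m⁻¹·s².
  lx = lm/m² (illuminance = luminous flux per area),
      = m⁻²·cd.
  J = N·m (work = force × distance),
      = kg·m²·s⁻².
  S = 1/Ω (conductance is reciprocal resistance),
      = kg⁻¹·m⁻²·s³·A².
  Combining: Ω·m⁻¹·F·T⁻¹·s⁻¹·N⁻¹·A²·lx·J·S = (kg·m²·s⁻³·A⁻²) · m⁻¹ · (kg⁻¹·m⁻²·s⁴·A²) · (kg⁻¹·s²·A) · s⁻¹ · (kg⁻¹·m⁻¹·s²) · A² · (m⁻²·cd) · (kg·m²·s⁻²) · (kg⁻¹·m⁻²·s³·A²) = kg⁻²·m⁻⁴·s⁵·A⁵·cd.
Left is kg⁻²·m⁻²·s⁵·A⁵; right is kg⁻²·m⁻⁴·s⁵·A⁵·cd — different.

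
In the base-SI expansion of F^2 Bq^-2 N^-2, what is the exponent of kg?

-4

F = kg⁻¹·m⁻²·s⁴·A².
So F² = kg⁻²·m⁻⁴·s⁸·A⁴.
Bq = s⁻¹.
So Bq⁻² = s².
N = kg·m·s⁻².
So N⁻² = kg⁻²·m⁻²·s⁴.
Combining: F²·Bq⁻²·N⁻² = (kg⁻²·m⁻⁴·s⁸·A⁴) · s² · (kg⁻²·m⁻²·s⁴) = kg⁻⁴·m⁻⁶·s¹⁴·A⁴.
The exponent of kg is -4.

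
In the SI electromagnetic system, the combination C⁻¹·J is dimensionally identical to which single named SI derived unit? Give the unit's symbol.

V

C = s·A.
So C⁻¹ = s⁻¹·A⁻¹.
J = kg·m²·s⁻².
Combining: C⁻¹·J = (s⁻¹·A⁻¹) · (kg·m²·s⁻²) = kg·m²·s⁻³·A⁻¹.
kg·m²·s⁻³·A⁻¹ is the base-SI form of the volt.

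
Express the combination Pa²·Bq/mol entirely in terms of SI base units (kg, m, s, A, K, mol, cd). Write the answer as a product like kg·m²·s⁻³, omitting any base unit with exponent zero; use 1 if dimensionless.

Pa = N/m² (pressure = force per area),
    = kg·m⁻¹·s⁻².
So Pa² = kg²·m⁻²·s⁻⁴.
Bq = 1/s = s⁻¹ (activity is decays per second).
Combining: mol⁻¹·Pa²·Bq = mol⁻¹ · (kg²·m⁻²·s⁻⁴) · s⁻¹ = kg²·m⁻²·s⁻⁵·mol⁻¹.

kg²·m⁻²·s⁻⁵·mol⁻¹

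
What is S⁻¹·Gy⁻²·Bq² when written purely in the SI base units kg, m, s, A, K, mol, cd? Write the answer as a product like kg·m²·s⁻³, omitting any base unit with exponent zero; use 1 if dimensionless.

S = 1/Ω (conductance is reciprocal resistance),
    = kg⁻¹·m⁻²·s³·A².
So S⁻¹ = kg·m²·s⁻³·A⁻².
Gy = J/kg (absorbed dose = energy per mass),
    = m²·s⁻².
So Gy⁻² = m⁻⁴·s⁴.
Bq = 1/s = s⁻¹ (activity is decays per second).
So Bq² = s⁻².
Combining: S⁻¹·Gy⁻²·Bq² = (kg·m²·s⁻³·A⁻²) · (m⁻⁴·s⁴) · s⁻² = kg·m⁻²·s⁻¹·A⁻².

kg·m⁻²·s⁻¹·A⁻²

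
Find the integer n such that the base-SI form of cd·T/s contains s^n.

-3

T = Wb/m² (flux density = flux per area),
    = kg·s⁻²·A⁻¹.
Combining: cd·T·s⁻¹ = cd · (kg·s⁻²·A⁻¹) · s⁻¹ = kg·s⁻³·A⁻¹·cd.
The exponent of s is -3.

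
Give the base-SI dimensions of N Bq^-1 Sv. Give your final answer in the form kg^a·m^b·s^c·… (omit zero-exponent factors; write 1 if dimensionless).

N = kg·m·s⁻².
Bq = s⁻¹.
So Bq⁻¹ = s.
Sv = m²·s⁻².
Combining: N·Bq⁻¹·Sv = (kg·m·s⁻²) · s · (m²·s⁻²) = kg·m³·s⁻³.

kg·m³·s⁻³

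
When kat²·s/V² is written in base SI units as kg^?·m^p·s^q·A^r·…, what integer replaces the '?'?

-2

V = W/A (potential = power per current),
    = kg·m²·s⁻³·A⁻¹.
So V⁻² = kg⁻²·m⁻⁴·s⁶·A².
kat = mol/s = s⁻¹·mol (catalytic activity).
So kat² = s⁻²·mol².
Combining: V⁻²·kat²·s = (kg⁻²·m⁻⁴·s⁶·A²) · (s⁻²·mol²) · s = kg⁻²·m⁻⁴·s⁵·A²·mol².
The exponent of kg is -2.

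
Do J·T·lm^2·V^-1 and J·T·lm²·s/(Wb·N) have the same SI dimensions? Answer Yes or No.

Left side:
  J = N·m (work = force × distance),
      = kg·m²·s⁻².
  T = Wb/m² (flux density = flux per area),
      = kg·s⁻²·A⁻¹.
  lm = cd·sr = cd (luminous flux; sr is dimensionless).
  So lm² = cd².
  V = W/A (potential = power per current),
      = kg·m²·s⁻³·A⁻¹.
  So V⁻¹ = kg⁻¹·m⁻²·s³·A.
  Combining: J·T·lm²·V⁻¹ = (kg·m²·s⁻²) · (kg·s⁻²·A⁻¹) · cd² · (kg⁻¹·m⁻²·s³·A) = kg·s⁻¹·cd².
Right side:
  Wb = V·s (flux: a volt is a weber per second),
      = kg·m²·s⁻²·A⁻¹.
  So Wb⁻¹ = kg⁻¹·m⁻²·s²·A.
  J = N·m (work = force × distance),
      = kg·m²·s⁻².
  N = kg·m/s² = kg·m·s⁻² (force = mass × acceleration).
  So N⁻¹ = kg⁻¹·m⁻¹·s².
  T = Wb/m² (flux density = flux per area),
      = kg·s⁻²·A⁻¹.
  lm = cd·sr = cd (luminous flux; sr is dimensionless).
  So lm² = cd².
  Combining: Wb⁻¹·J·N⁻¹·T·lm²·s = (kg⁻¹·m⁻²·s²·A) · (kg·m²·s⁻²) · (kg⁻¹·m⁻¹·s²) · (kg·s⁻²·A⁻¹) · cd² · s = m⁻¹·s·cd².
Left is kg·s⁻¹·cd²; right is m⁻¹·s·cd² — different.

No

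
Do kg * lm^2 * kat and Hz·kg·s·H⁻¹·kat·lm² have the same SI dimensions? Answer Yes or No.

Left side:
  lm = cd·sr = cd (luminous flux; sr is dimensionless).
  So lm² = cd².
  kat = mol/s = s⁻¹·mol (catalytic activity).
  Combining: kg·lm²·kat = kg · cd² · (s⁻¹·mol) = kg·s⁻¹·mol·cd².
Right side:
  Hz = 1/s = s⁻¹ (frequency is cycles per second).
  H = Wb/A (inductance = flux per current),
      = kg·m²·s⁻²·A⁻².
  So H⁻¹ = kg⁻¹·m⁻²·s²·A².
  kat = mol/s = s⁻¹·mol (catalytic activity).
  lm = cd·sr = cd (luminous flux; sr is dimensionless).
  So lm² = cd².
  Combining: Hz·kg·s·H⁻¹·kat·lm² = s⁻¹ · kg · s · (kg⁻¹·m⁻²·s²·A²) · (s⁻¹·mol) · cd² = m⁻²·s·A²·mol·cd².
Left is kg·s⁻¹·mol·cd²; right is m⁻²·s·A²·mol·cd² — different.

No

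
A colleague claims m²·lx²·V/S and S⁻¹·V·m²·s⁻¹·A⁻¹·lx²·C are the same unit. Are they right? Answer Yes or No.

Left side:
  lx = lm/m² (illuminance = luminous flux per area),
      = m⁻²·cd.
  So lx² = m⁻⁴·cd².
  S = 1/Ω (conductance is reciprocal resistance),
      = kg⁻¹·m⁻²·s³·A².
  So S⁻¹ = kg·m²·s⁻³·A⁻².
  V = W/A (potential = power per current),
      = kg·m²·s⁻³·A⁻¹.
  Combining: m²·lx²·S⁻¹·V = m² · (m⁻⁴·cd²) · (kg·m²·s⁻³·A⁻²) · (kg·m²·s⁻³·A⁻¹) = kg²·m²·s⁻⁶·A⁻³·cd².
Right side:
  S = 1/Ω (conductance is reciprocal resistance),
      = kg⁻¹·m⁻²·s³·A².
  So S⁻¹ = kg·m²·s⁻³·A⁻².
  V = W/A (potential = power per current),
      = kg·m²·s⁻³·A⁻¹.
  lx = lm/m² (illuminance = luminous flux per area),
      = m⁻²·cd.
  So lx² = m⁻⁴·cd².
  C = A·s = s·A (charge = current × time).
  Combining: S⁻¹·V·m²·s⁻¹·A⁻¹·lx²·C = (kg·m²·s⁻³·A⁻²) · (kg·m²·s⁻³·A⁻¹) · m² · s⁻¹ · A⁻¹ · (m⁻⁴·cd²) · (s·A) = kg²·m²·s⁻⁶·A⁻³·cd².
Both reduce to kg²·m²·s⁻⁶·A⁻³·cd².

Yes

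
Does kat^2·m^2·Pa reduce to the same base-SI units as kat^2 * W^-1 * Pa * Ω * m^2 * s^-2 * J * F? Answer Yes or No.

Yes

Left side:
  kat = mol/s = s⁻¹·mol (catalytic activity).
  So kat² = s⁻²·mol².
  Pa = N/m² (pressure = force per area),
      = kg·m⁻¹·s⁻².
  Combining: kat²·m²·Pa = (s⁻²·mol²) · m² · (kg·m⁻¹·s⁻²) = kg·m·s⁻⁴·mol².
Right side:
  kat = mol/s = s⁻¹·mol (catalytic activity).
  So kat² = s⁻²·mol².
  W = J/s (power = energy per time),
      = kg·m²·s⁻³.
  So W⁻¹ = kg⁻¹·m⁻²·s³.
  Pa = N/m² (pressure = force per area),
      = kg·m⁻¹·s⁻².
  Ω = V/A (resistance = voltage per current),
      = kg·m²·s⁻³·A⁻².
  J = N·m (work = force × distance),
      = kg·m²·s⁻².
  F = C/V (capacitance = charge per voltage),
      = A·s/(kg·m²·s⁻³·A⁻¹) (substituting C and V),
      = kg⁻¹·m⁻²·s⁴·A².
  Combining: kat²·W⁻¹·Pa·Ω·m²·s⁻²·J·F = (s⁻²·mol²) · (kg⁻¹·m⁻²·s³) · (kg·m⁻¹·s⁻²) · (kg·m²·s⁻³·A⁻²) · m² · s⁻² · (kg·m²·s⁻²) · (kg⁻¹·m⁻²·s⁴·A²) = kg·m·s⁻⁴·mol².
Both reduce to kg·m·s⁻⁴·mol².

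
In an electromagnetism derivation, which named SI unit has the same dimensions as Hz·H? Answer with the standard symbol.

Hz = 1/s = s⁻¹ (frequency is cycles per second).
H = Wb/A (inductance = flux per current),
    = kg·m²·s⁻²·A⁻².
Combining: Hz·H = s⁻¹ · (kg·m²·s⁻²·A⁻²) = kg·m²·s⁻³·A⁻².
kg·m²·s⁻³·A⁻² is the base-SI form of the ohm.

Ω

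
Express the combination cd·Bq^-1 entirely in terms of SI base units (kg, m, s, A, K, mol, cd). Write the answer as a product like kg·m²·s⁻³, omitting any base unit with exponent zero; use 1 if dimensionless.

Bq = 1/s = s⁻¹ (activity is decays per second).
So Bq⁻¹ = s.
Combining: cd·Bq⁻¹ = cd · s = s·cd.

s·cd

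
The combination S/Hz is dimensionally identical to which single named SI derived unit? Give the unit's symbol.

F

Hz = 1/s = s⁻¹ (frequency is cycles per second).
So Hz⁻¹ = s.
S = 1/Ω (conductance is reciprocal resistance),
    = kg⁻¹·m⁻²·s³·A².
Combining: Hz⁻¹·S = s · (kg⁻¹·m⁻²·s³·A²) = kg⁻¹·m⁻²·s⁴·A².
kg⁻¹·m⁻²·s⁴·A² is the base-SI form of the farad.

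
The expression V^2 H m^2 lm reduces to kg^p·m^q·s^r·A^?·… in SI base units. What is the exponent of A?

V = kg·m²·s⁻³·A⁻¹.
So V² = kg²·m⁴·s⁻⁶·A⁻².
H = kg·m²·s⁻²·A⁻².
lm = cd.
Combining: V²·H·m²·lm = (kg²·m⁴·s⁻⁶·A⁻²) · (kg·m²·s⁻²·A⁻²) · m² · cd = kg³·m⁸·s⁻⁸·A⁻⁴·cd.
The exponent of A is -4.

-4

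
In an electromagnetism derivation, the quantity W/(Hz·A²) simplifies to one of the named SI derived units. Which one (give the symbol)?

Hz = 1/s = s⁻¹ (frequency is cycles per second).
So Hz⁻¹ = s.
W = J/s (power = energy per time),
    = kg·m²·s⁻³.
Combining: Hz⁻¹·W·A⁻² = s · (kg·m²·s⁻³) · A⁻² = kg·m²·s⁻²·A⁻².
kg·m²·s⁻²·A⁻² is the base-SI form of the henry.

H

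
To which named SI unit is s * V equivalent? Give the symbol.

V = W/A (potential = power per current),
    = kg·m²·s⁻³·A⁻¹.
Combining: s·V = s · (kg·m²·s⁻³·A⁻¹) = kg·m²·s⁻²·A⁻¹.
kg·m²·s⁻²·A⁻¹ is the base-SI form of the weber.

Wb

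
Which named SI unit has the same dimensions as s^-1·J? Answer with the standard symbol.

W

J = N·m (work = force × distance),
    = kg·m²·s⁻².
Combining: s⁻¹·J = s⁻¹ · (kg·m²·s⁻²) = kg·m²·s⁻³.
kg·m²·s⁻³ is the base-SI form of the watt.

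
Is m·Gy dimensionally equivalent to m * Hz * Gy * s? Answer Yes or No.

Yes

Left side:
  Gy = J/kg (absorbed dose = energy per mass),
      = m²·s⁻².
  Combining: m·Gy = m · (m²·s⁻²) = m³·s⁻².
Right side:
  Hz = s⁻¹.
  Gy = m²·s⁻².
  Combining: m·Hz·Gy·s = m · s⁻¹ · (m²·s⁻²) · s = m³·s⁻².
Both reduce to m³·s⁻².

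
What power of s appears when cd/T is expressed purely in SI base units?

T = Wb/m² (flux density = flux per area),
    = kg·s⁻²·A⁻¹.
So T⁻¹ = kg⁻¹·s²·A.
Combining: T⁻¹·cd = (kg⁻¹·s²·A) · cd = kg⁻¹·s²·A·cd.
The exponent of s is 2.

2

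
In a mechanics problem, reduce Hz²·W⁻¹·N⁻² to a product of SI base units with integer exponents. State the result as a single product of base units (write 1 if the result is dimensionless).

kg⁻³·m⁻⁴·s⁵

Hz = 1/s = s⁻¹ (frequency is cycles per second).
So Hz² = s⁻².
W = J/s (power = energy per time),
    = kg·m²·s⁻³.
So W⁻¹ = kg⁻¹·m⁻²·s³.
N = kg·m/s² = kg·m·s⁻² (force = mass × acceleration).
So N⁻² = kg⁻²·m⁻²·s⁴.
Combining: Hz²·W⁻¹·N⁻² = s⁻² · (kg⁻¹·m⁻²·s³) · (kg⁻²·m⁻²·s⁴) = kg⁻³·m⁻⁴·s⁵.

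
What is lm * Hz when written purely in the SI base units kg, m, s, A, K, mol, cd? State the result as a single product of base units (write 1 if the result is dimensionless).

lm = cd·sr = cd (luminous flux; sr is dimensionless).
Hz = 1/s = s⁻¹ (frequency is cycles per second).
Combining: lm·Hz = cd · s⁻¹ = s⁻¹·cd.

s⁻¹·cd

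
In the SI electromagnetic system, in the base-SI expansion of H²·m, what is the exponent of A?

-4

H = Wb/A (inductance = flux per current),
    = kg·m²·s⁻²·A⁻².
So H² = kg²·m⁴·s⁻⁴·A⁻⁴.
Combining: H²·m = (kg²·m⁴·s⁻⁴·A⁻⁴) · m = kg²·m⁵·s⁻⁴·A⁻⁴.
The exponent of A is -4.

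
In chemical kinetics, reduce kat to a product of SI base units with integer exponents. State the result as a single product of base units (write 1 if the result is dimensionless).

s⁻¹·mol

kat = mol/s = s⁻¹·mol (catalytic activity).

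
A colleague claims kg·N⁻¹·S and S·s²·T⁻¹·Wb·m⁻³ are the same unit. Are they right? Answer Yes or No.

Yes

Left side:
  N = kg·m/s² = kg·m·s⁻² (force = mass × acceleration).
  So N⁻¹ = kg⁻¹·m⁻¹·s².
  S = 1/Ω (conductance is reciprocal resistance),
      = kg⁻¹·m⁻²·s³·A².
  Combining: kg·N⁻¹·S = kg · (kg⁻¹·m⁻¹·s²) · (kg⁻¹·m⁻²·s³·A²) = kg⁻¹·m⁻³·s⁵·A².
Right side:
  S = 1/Ω (conductance is reciprocal resistance),
      = kg⁻¹·m⁻²·s³·A².
  T = Wb/m² (flux density = flux per area),
      = kg·s⁻²·A⁻¹.
  So T⁻¹ = kg⁻¹·s²·A.
  Wb = V·s (flux: a volt is a weber per second),
      = kg·m²·s⁻²·A⁻¹.
  Combining: S·s²·T⁻¹·Wb·m⁻³ = (kg⁻¹·m⁻²·s³·A²) · s² · (kg⁻¹·s²·A) · (kg·m²·s⁻²·A⁻¹) · m⁻³ = kg⁻¹·m⁻³·s⁵·A².
Both reduce to kg⁻¹·m⁻³·s⁵·A².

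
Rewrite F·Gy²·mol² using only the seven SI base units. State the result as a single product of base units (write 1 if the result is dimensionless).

kg⁻¹·m²·A²·mol²

F = kg⁻¹·m⁻²·s⁴·A².
Gy = m²·s⁻².
So Gy² = m⁴·s⁻⁴.
Combining: F·Gy²·mol² = (kg⁻¹·m⁻²·s⁴·A²) · (m⁴·s⁻⁴) · mol² = kg⁻¹·m²·A²·mol².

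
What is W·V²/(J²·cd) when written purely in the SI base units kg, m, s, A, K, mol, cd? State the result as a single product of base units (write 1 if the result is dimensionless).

W = J/s (power = energy per time),
    = kg·m²·s⁻³.
J = N·m (work = force × distance),
    = kg·m²·s⁻².
So J⁻² = kg⁻²·m⁻⁴·s⁴.
V = W/A (potential = power per current),
    = kg·m²·s⁻³·A⁻¹.
So V² = kg²·m⁴·s⁻⁶·A⁻².
Combining: W·J⁻²·cd⁻¹·V² = (kg·m²·s⁻³) · (kg⁻²·m⁻⁴·s⁴) · cd⁻¹ · (kg²·m⁴·s⁻⁶·A⁻²) = kg·m²·s⁻⁵·A⁻²·cd⁻¹.

kg·m²·s⁻⁵·A⁻²·cd⁻¹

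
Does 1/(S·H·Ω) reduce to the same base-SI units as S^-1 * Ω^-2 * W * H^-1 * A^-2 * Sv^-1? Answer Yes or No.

Left side:
  S = 1/Ω (conductance is reciprocal resistance),
      = kg⁻¹·m⁻²·s³·A².
  So S⁻¹ = kg·m²·s⁻³·A⁻².
  H = Wb/A (inductance = flux per current),
      = kg·m²·s⁻²·A⁻².
  So H⁻¹ = kg⁻¹·m⁻²·s²·A².
  Ω = V/A (resistance = voltage per current),
      = kg·m²·s⁻³·A⁻².
  So Ω⁻¹ = kg⁻¹·m⁻²·s³·A².
  Combining: S⁻¹·H⁻¹·Ω⁻¹ = (kg·m²·s⁻³·A⁻²) · (kg⁻¹·m⁻²·s²·A²) · (kg⁻¹·m⁻²·s³·A²) = kg⁻¹·m⁻²·s²·A².
Right side:
  S = 1/Ω (conductance is reciprocal resistance),
      = kg⁻¹·m⁻²·s³·A².
  So S⁻¹ = kg·m²·s⁻³·A⁻².
  Ω = V/A (resistance = voltage per current),
      = kg·m²·s⁻³·A⁻².
  So Ω⁻² = kg⁻²·m⁻⁴·s⁶·A⁴.
  W = J/s (power = energy per time),
      = kg·m²·s⁻³.
  H = Wb/A (inductance = flux per current),
      = kg·m²·s⁻²·A⁻².
  So H⁻¹ = kg⁻¹·m⁻²·s²·A².
  Sv = J/kg (equivalent dose = energy per mass),
      = m²·s⁻².
  So Sv⁻¹ = m⁻²·s².
  Combining: S⁻¹·Ω⁻²·W·H⁻¹·A⁻²·Sv⁻¹ = (kg·m²·s⁻³·A⁻²) · (kg⁻²·m⁻⁴·s⁶·A⁴) · (kg·m²·s⁻³) · (kg⁻¹·m⁻²·s²·A²) · A⁻² · (m⁻²·s²) = kg⁻¹·m⁻⁴·s⁴·A².
Left is kg⁻¹·m⁻²·s²·A²; right is kg⁻¹·m⁻⁴·s⁴·A² — different.

No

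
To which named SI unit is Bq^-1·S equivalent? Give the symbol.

F

Bq = 1/s = s⁻¹ (activity is decays per second).
So Bq⁻¹ = s.
S = 1/Ω (conductance is reciprocal resistance),
    = kg⁻¹·m⁻²·s³·A².
Combining: Bq⁻¹·S = s · (kg⁻¹·m⁻²·s³·A²) = kg⁻¹·m⁻²·s⁴·A².
kg⁻¹·m⁻²·s⁴·A² is the base-SI form of the farad.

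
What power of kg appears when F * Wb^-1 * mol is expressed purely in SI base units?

F = C/V (capacitance = charge per voltage),
    = A·s/(kg·m²·s⁻³·A⁻¹) (substituting C and V),
    = kg⁻¹·m⁻²·s⁴·A².
Wb = V·s (flux: a volt is a weber per second),
    = kg·m²·s⁻²·A⁻¹.
So Wb⁻¹ = kg⁻¹·m⁻²·s²·A.
Combining: F·Wb⁻¹·mol = (kg⁻¹·m⁻²·s⁴·A²) · (kg⁻¹·m⁻²·s²·A) · mol = kg⁻²·m⁻⁴·s⁶·A³·mol.
The exponent of kg is -2.

-2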